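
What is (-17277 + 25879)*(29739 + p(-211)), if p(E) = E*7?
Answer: 243109724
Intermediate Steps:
p(E) = 7*E
(-17277 + 25879)*(29739 + p(-211)) = (-17277 + 25879)*(29739 + 7*(-211)) = 8602*(29739 - 1477) = 8602*28262 = 243109724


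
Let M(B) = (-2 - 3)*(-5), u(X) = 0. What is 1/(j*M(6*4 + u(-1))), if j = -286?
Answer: -1/7150 ≈ -0.00013986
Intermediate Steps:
M(B) = 25 (M(B) = -5*(-5) = 25)
1/(j*M(6*4 + u(-1))) = 1/(-286*25) = 1/(-7150) = -1/7150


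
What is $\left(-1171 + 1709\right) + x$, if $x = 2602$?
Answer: $3140$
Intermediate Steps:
$\left(-1171 + 1709\right) + x = \left(-1171 + 1709\right) + 2602 = 538 + 2602 = 3140$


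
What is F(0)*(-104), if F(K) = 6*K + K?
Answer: 0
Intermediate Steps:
F(K) = 7*K
F(0)*(-104) = (7*0)*(-104) = 0*(-104) = 0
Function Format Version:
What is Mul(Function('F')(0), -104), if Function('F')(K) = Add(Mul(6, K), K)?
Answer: 0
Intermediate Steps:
Function('F')(K) = Mul(7, K)
Mul(Function('F')(0), -104) = Mul(Mul(7, 0), -104) = Mul(0, -104) = 0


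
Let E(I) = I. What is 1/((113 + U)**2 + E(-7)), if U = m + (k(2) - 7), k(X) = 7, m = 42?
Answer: 1/24018 ≈ 4.1635e-5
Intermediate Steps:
U = 42 (U = 42 + (7 - 7) = 42 + 0 = 42)
1/((113 + U)**2 + E(-7)) = 1/((113 + 42)**2 - 7) = 1/(155**2 - 7) = 1/(24025 - 7) = 1/24018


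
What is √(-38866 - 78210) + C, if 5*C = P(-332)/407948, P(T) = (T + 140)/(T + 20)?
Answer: 2/6629155 + 2*I*√29269 ≈ 3.017e-7 + 342.16*I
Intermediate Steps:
P(T) = (140 + T)/(20 + T)
C = 2/6629155 (C = (((140 - 332)/(20 - 332))/407948)/5 = ((-192/(-312))*(1/407948))/5 = (-1/312*(-192)*(1/407948))/5 = ((8/13)*(1/407948))/5 = (⅕)*(2/1325831) = 2/6629155 ≈ 3.0170e-7)
√(-38866 - 78210) + C = √(-38866 - 78210) + 2/6629155 = √(-117076) + 2/6629155 = 2*I*√29269 + 2/6629155 = 2/6629155 + 2*I*√29269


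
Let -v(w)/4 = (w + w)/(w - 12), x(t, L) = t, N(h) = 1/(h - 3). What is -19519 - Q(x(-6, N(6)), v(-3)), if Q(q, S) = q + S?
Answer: -97557/5 ≈ -19511.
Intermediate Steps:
N(h) = 1/(-3 + h)
v(w) = -8*w/(-12 + w) (v(w) = -4*(w + w)/(w - 12) = -4*2*w/(-12 + w) = -8*w/(-12 + w))
Q(q, S) = S + q
-19519 - Q(x(-6, N(6)), v(-3)) = -19519 - (-8*(-3)/(-12 - 3) - 6) = -19519 - (-8*(-3)/(-15) - 6) = -19519 - (-8*(-3)*(-1/15) - 6) = -19519 - (-8/5 - 6) = -19519 - 1*(-38/5) = -19519 + 38/5 = -97557/5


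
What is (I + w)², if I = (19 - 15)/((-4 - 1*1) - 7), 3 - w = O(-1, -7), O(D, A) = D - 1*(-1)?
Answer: 64/9 ≈ 7.1111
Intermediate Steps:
O(D, A) = 1 + D (O(D, A) = D + 1 = 1 + D)
w = 3 (w = 3 - (1 - 1) = 3 - 1*0 = 3 + 0 = 3)
I = -⅓ (I = 4/((-4 - 1) - 7) = 4/(-5 - 7) = 4/(-12) = 4*(-1/12) = -⅓ ≈ -0.33333)
(I + w)² = (-⅓ + 3)² = (8/3)² = 64/9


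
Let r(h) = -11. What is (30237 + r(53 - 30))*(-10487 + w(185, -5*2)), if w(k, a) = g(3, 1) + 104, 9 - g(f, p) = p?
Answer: -313594750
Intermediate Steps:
g(f, p) = 9 - p
w(k, a) = 112 (w(k, a) = (9 - 1*1) + 104 = (9 - 1) + 104 = 8 + 104 = 112)
(30237 + r(53 - 30))*(-10487 + w(185, -5*2)) = (30237 - 11)*(-10487 + 112) = 30226*(-10375) = -313594750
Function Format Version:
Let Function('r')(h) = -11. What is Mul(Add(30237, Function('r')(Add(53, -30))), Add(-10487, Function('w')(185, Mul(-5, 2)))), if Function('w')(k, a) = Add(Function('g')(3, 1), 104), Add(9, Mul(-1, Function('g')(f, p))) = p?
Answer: -313594750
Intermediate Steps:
Function('g')(f, p) = Add(9, Mul(-1, p))
Function('w')(k, a) = 112 (Function('w')(k, a) = Add(Add(9, Mul(-1, 1)), 104) = Add(Add(9, -1), 104) = Add(8, 104) = 112)
Mul(Add(30237, Function('r')(Add(53, -30))), Add(-10487, Function('w')(185, Mul(-5, 2)))) = Mul(Add(30237, -11), Add(-10487, 112)) = Mul(30226, -10375) = -313594750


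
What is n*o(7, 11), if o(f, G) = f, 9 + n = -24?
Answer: -231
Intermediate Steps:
n = -33 (n = -9 - 24 = -33)
n*o(7, 11) = -33*7 = -231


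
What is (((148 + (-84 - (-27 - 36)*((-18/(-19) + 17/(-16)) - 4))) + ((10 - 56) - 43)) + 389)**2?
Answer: 1013976649/92416 ≈ 10972.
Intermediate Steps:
(((148 + (-84 - (-27 - 36)*((-18/(-19) + 17/(-16)) - 4))) + ((10 - 56) - 43)) + 389)**2 = (((148 + (-84 - (-63)*((-18*(-1/19) + 17*(-1/16)) - 4))) + (-46 - 43)) + 389)**2 = (((148 + (-84 - (-63)*((18/19 - 17/16) - 4))) - 89) + 389)**2 = (((148 + (-84 - (-63)*(-35/304 - 4))) - 89) + 389)**2 = (((148 + (-84 - (-63)*(-1251)/304)) - 89) + 389)**2 = (((148 + (-84 - 1*78813/304)) - 89) + 389)**2 = (((148 + (-84 - 78813/304)) - 89) + 389)**2 = (((148 - 104349/304) - 89) + 389)**2 = ((-59357/304 - 89) + 389)**2 = (-86413/304 + 389)**2 = (31843/304)**2 = 1013976649/92416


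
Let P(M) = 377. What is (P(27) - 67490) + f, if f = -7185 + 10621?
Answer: -63677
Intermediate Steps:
f = 3436
(P(27) - 67490) + f = (377 - 67490) + 3436 = -67113 + 3436 = -63677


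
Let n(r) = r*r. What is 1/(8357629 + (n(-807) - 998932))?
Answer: 1/8009946 ≈ 1.2484e-7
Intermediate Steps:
n(r) = r²
1/(8357629 + (n(-807) - 998932)) = 1/(8357629 + ((-807)² - 998932)) = 1/(8357629 + (651249 - 998932)) = 1/(8357629 - 347683) = 1/8009946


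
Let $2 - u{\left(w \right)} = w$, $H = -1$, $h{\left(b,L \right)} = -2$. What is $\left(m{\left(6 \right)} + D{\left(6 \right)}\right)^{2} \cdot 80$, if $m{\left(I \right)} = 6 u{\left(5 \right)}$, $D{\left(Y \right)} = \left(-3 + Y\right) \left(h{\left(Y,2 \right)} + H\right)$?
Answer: $58320$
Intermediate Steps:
$u{\left(w \right)} = 2 - w$
$D{\left(Y \right)} = 9 - 3 Y$ ($D{\left(Y \right)} = \left(-3 + Y\right) \left(-2 - 1\right) = \left(-3 + Y\right) \left(-3\right) = 9 - 3 Y$)
$m{\left(I \right)} = -18$ ($m{\left(I \right)} = 6 \left(2 - 5\right) = 6 \left(-3\right) = -18$)
$\left(m{\left(6 \right)} + D{\left(6 \right)}\right)^{2} \cdot 80 = \left(-18 + \left(9 - 18\right)\right)^{2} \cdot 80 = \left(-18 - 9\right)^{2} \cdot 80 = \left(-27\right)^{2} \cdot 80 = 729 \cdot 80 = 58320$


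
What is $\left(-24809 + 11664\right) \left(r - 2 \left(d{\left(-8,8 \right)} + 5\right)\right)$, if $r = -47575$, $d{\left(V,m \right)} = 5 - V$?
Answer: $625846595$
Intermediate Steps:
$\left(-24809 + 11664\right) \left(r - 2 \left(d{\left(-8,8 \right)} + 5\right)\right) = \left(-24809 + 11664\right) \left(-47575 - 2 \left(\left(5 - -8\right) + 5\right)\right) = - 13145 \left(-47575 - 2 \left(\left(5 + 8\right) + 5\right)\right) = - 13145 \left(-47575 - 2 \left(13 + 5\right)\right) = - 13145 \left(-47575 - 36\right) = \left(-13145\right) \left(-47611\right) = 625846595$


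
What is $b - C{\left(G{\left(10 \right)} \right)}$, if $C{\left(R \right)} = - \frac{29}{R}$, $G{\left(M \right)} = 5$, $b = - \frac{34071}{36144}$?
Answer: $\frac{292607}{60240} \approx 4.8574$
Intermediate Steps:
$b = - \frac{11357}{12048}$ ($b = \left(-34071\right) \frac{1}{36144} = - \frac{11357}{12048} \approx -0.94265$)
$b - C{\left(G{\left(10 \right)} \right)} = - \frac{11357}{12048} - - \frac{29}{5} = - \frac{11357}{12048} + \frac{29}{5} = \frac{292607}{60240}$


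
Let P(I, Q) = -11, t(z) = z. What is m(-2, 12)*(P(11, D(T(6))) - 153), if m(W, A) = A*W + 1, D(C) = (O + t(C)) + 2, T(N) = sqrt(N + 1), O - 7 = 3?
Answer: 3772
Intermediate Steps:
O = 10 (O = 7 + 3 = 10)
T(N) = sqrt(1 + N)
D(C) = 12 + C (D(C) = (10 + C) + 2 = 12 + C)
m(W, A) = 1 + A*W
m(-2, 12)*(P(11, D(T(6))) - 153) = (1 + 12*(-2))*(-11 - 153) = (1 - 24)*(-164) = -23*(-164) = 3772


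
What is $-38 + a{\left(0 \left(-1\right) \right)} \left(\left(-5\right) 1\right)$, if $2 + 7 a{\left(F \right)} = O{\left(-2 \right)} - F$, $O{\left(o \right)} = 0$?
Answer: $- \frac{256}{7} \approx -36.571$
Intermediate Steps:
$a{\left(F \right)} = - \frac{2}{7} - \frac{F}{7}$ ($a{\left(F \right)} = - \frac{2}{7} + \frac{0 - F}{7} = - \frac{2}{7} + \frac{\left(-1\right) F}{7} = - \frac{2}{7} - \frac{F}{7}$)
$-38 + a{\left(0 \left(-1\right) \right)} \left(\left(-5\right) 1\right) = -38 + \left(- \frac{2}{7} - \frac{0 \left(-1\right)}{7}\right) \left(\left(-5\right) 1\right) = -38 + \left(- \frac{2}{7} - 0\right) \left(-5\right) = -38 + \left(- \frac{2}{7} + 0\right) \left(-5\right) = -38 - - \frac{10}{7} = -38 + \frac{10}{7} = - \frac{256}{7}$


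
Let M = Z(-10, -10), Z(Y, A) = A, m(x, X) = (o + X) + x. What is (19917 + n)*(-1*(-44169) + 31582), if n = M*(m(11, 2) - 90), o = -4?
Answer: 1570090977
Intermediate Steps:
m(x, X) = -4 + X + x (m(x, X) = (-4 + X) + x = -4 + X + x)
M = -10
n = 810 (n = -10*((-4 + 2 + 11) - 90) = -10*(9 - 90) = -10*(-81) = 810)
(19917 + n)*(-1*(-44169) + 31582) = (19917 + 810)*(-1*(-44169) + 31582) = 20727*(44169 + 31582) = 20727*75751 = 1570090977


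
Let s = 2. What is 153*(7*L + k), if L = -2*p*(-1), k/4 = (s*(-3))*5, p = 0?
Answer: -18360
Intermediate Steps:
k = -120 (k = 4*((2*(-3))*5) = 4*(-6*5) = 4*(-30) = -120)
L = 0 (L = -2*0*(-1) = 0*(-1) = 0)
153*(7*L + k) = 153*(7*0 - 120) = 153*(0 - 120) = 153*(-120) = -18360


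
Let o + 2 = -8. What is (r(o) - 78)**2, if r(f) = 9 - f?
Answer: 3481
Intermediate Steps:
o = -10 (o = -2 - 8 = -10)
(r(o) - 78)**2 = ((9 - 1*(-10)) - 78)**2 = ((9 + 10) - 78)**2 = (19 - 78)**2 = (-59)**2 = 3481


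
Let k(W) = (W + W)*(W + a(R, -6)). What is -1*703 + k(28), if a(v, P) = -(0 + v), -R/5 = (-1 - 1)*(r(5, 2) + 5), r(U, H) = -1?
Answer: -1375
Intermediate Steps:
R = 40 (R = -5*(-1 - 1)*(-1 + 5) = -(-10)*4 = -5*(-8) = 40)
a(v, P) = -v
k(W) = 2*W*(-40 + W) (k(W) = (W + W)*(W - 1*40) = (2*W)*(W - 40) = (2*W)*(-40 + W) = 2*W*(-40 + W))
-1*703 + k(28) = -1*703 + 2*28*(-40 + 28) = -703 + 2*28*(-12) = -703 - 672 = -1375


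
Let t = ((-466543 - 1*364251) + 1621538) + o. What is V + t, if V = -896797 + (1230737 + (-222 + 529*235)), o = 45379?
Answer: 1294156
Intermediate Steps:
V = 458033 (V = -896797 + (1230737 + (-222 + 124315)) = -896797 + (1230737 + 124093) = -896797 + 1354830 = 458033)
t = 836123 (t = ((-466543 - 1*364251) + 1621538) + 45379 = ((-466543 - 364251) + 1621538) + 45379 = (-830794 + 1621538) + 45379 = 790744 + 45379 = 836123)
V + t = 458033 + 836123 = 1294156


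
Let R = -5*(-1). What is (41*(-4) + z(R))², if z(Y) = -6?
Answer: 28900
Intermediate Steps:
R = 5
(41*(-4) + z(R))² = (41*(-4) - 6)² = (-164 - 6)² = (-170)² = 28900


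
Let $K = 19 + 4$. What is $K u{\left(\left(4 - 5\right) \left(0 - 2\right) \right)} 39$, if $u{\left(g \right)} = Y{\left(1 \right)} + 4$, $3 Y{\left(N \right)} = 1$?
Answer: $3887$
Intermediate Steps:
$Y{\left(N \right)} = \frac{1}{3}$ ($Y{\left(N \right)} = \frac{1}{3} \cdot 1 = \frac{1}{3}$)
$K = 23$
$u{\left(g \right)} = \frac{13}{3}$ ($u{\left(g \right)} = \frac{1}{3} + 4 = \frac{13}{3}$)
$K u{\left(\left(4 - 5\right) \left(0 - 2\right) \right)} 39 = 23 \cdot \frac{13}{3} \cdot 39 = \frac{299}{3} \cdot 39 = 3887$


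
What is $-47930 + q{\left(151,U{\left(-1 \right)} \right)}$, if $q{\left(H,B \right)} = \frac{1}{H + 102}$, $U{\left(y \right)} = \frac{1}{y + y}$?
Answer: $- \frac{12126289}{253} \approx -47930.0$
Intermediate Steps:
$U{\left(y \right)} = \frac{1}{2 y}$
$q{\left(H,B \right)} = \frac{1}{102 + H}$
$-47930 + q{\left(151,U{\left(-1 \right)} \right)} = -47930 + \frac{1}{102 + 151} = -47930 + \frac{1}{253} = - \frac{12126289}{253}$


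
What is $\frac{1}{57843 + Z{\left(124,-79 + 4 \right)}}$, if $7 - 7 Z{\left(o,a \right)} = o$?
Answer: $\frac{7}{404784} \approx 1.7293 \cdot 10^{-5}$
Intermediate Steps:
$Z{\left(o,a \right)} = 1 - \frac{o}{7}$
$\frac{1}{57843 + Z{\left(124,-79 + 4 \right)}} = \frac{1}{57843 + \left(1 - \frac{124}{7}\right)} = \frac{1}{57843 - \frac{117}{7}} = \frac{1}{\frac{404784}{7}} = \frac{7}{404784}$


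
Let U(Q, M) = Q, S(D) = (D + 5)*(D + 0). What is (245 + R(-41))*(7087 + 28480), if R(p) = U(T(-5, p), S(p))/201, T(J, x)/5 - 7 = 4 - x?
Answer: 1760744335/201 ≈ 8.7599e+6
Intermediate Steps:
T(J, x) = 55 - 5*x (T(J, x) = 35 + 5*(4 - x) = 35 + (20 - 5*x) = 55 - 5*x)
S(D) = D*(5 + D) (S(D) = (5 + D)*D = D*(5 + D))
R(p) = 55/201 - 5*p/201 (R(p) = (55 - 5*p)/201 = (55 - 5*p)*(1/201) = 55/201 - 5*p/201)
(245 + R(-41))*(7087 + 28480) = (245 + (55/201 - 5/201*(-41)))*(7087 + 28480) = (245 + (55/201 + 205/201))*35567 = (245 + 260/201)*35567 = (49505/201)*35567 = 1760744335/201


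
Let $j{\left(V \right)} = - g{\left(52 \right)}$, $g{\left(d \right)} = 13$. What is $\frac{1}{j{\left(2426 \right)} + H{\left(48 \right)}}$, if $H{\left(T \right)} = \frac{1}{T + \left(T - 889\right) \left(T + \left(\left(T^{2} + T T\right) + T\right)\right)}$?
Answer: $- \frac{3956016}{51428209} \approx -0.076923$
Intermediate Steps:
$j{\left(V \right)} = -13$ ($j{\left(V \right)} = \left(-1\right) 13 = -13$)
$H{\left(T \right)} = \frac{1}{T + \left(-889 + T\right) \left(2 T + 2 T^{2}\right)}$ ($H{\left(T \right)} = \frac{1}{T + \left(-889 + T\right) \left(T + \left(\left(T^{2} + T^{2}\right) + T\right)\right)} = \frac{1}{T + \left(-889 + T\right) \left(T + \left(2 T^{2} + T\right)\right)} = \frac{1}{T + \left(-889 + T\right) \left(T + \left(T + 2 T^{2}\right)\right)} = \frac{1}{T + \left(-889 + T\right) \left(2 T + 2 T^{2}\right)}$)
$\frac{1}{j{\left(2426 \right)} + H{\left(48 \right)}} = \frac{1}{-13 + \frac{1}{48 \left(-1777 - 85248 + 2 \cdot 48^{2}\right)}} = \frac{1}{-13 + \frac{1}{48 \left(-1777 - 85248 + 2 \cdot 2304\right)}} = \frac{1}{-13 + \frac{1}{48 \left(-1777 - 85248 + 4608\right)}} = \frac{1}{-13 + \frac{1}{48 \left(-82417\right)}} = \frac{1}{-13 + \frac{1}{48} \left(- \frac{1}{82417}\right)} = \frac{1}{-13 - \frac{1}{3956016}} = \frac{1}{- \frac{51428209}{3956016}} = - \frac{3956016}{51428209}$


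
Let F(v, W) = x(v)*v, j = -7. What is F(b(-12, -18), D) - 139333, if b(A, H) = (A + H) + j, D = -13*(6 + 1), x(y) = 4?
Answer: -139481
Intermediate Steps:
D = -91 (D = -13*7 = -91)
b(A, H) = -7 + A + H (b(A, H) = (A + H) - 7 = -7 + A + H)
F(v, W) = 4*v
F(b(-12, -18), D) - 139333 = 4*(-7 - 12 - 18) - 139333 = 4*(-37) - 139333 = -148 - 139333 = -139481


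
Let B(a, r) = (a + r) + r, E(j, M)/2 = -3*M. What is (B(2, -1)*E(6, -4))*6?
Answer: 0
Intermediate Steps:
E(j, M) = -6*M (E(j, M) = 2*(-3*M) = -6*M)
B(a, r) = a + 2*r
(B(2, -1)*E(6, -4))*6 = ((2 + 2*(-1))*(-6*(-4)))*6 = ((2 - 2)*24)*6 = (0*24)*6 = 0*6 = 0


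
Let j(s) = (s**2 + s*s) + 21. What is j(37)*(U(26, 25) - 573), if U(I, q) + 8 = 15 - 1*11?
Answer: -1591943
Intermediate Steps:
U(I, q) = -4 (U(I, q) = -8 + (15 - 1*11) = -8 + (15 - 11) = -8 + 4 = -4)
j(s) = 21 + 2*s**2 (j(s) = (s**2 + s**2) + 21 = 2*s**2 + 21 = 21 + 2*s**2)
j(37)*(U(26, 25) - 573) = (21 + 2*37**2)*(-4 - 573) = (21 + 2*1369)*(-577) = (21 + 2738)*(-577) = 2759*(-577) = -1591943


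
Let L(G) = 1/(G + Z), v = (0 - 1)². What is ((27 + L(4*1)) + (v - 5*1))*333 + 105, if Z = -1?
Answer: 7875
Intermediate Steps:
v = 1 (v = (-1)² = 1)
L(G) = 1/(-1 + G) (L(G) = 1/(G - 1) = 1/(-1 + G))
((27 + L(4*1)) + (v - 5*1))*333 + 105 = ((27 + 1/(-1 + 4*1)) + (1 - 5*1))*333 + 105 = ((27 + 1/(-1 + 4)) + (1 - 5))*333 + 105 = ((27 + 1/3) - 4)*333 + 105 = ((27 + ⅓) - 4)*333 + 105 = (82/3 - 4)*333 + 105 = (70/3)*333 + 105 = 7770 + 105 = 7875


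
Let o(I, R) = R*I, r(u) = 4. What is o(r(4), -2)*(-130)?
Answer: 1040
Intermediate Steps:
o(I, R) = I*R
o(r(4), -2)*(-130) = (4*(-2))*(-130) = -8*(-130) = 1040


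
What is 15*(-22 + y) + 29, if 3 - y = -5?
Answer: -181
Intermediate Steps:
y = 8 (y = 3 - 1*(-5) = 3 + 5 = 8)
15*(-22 + y) + 29 = 15*(-22 + 8) + 29 = 15*(-14) + 29 = -210 + 29 = -181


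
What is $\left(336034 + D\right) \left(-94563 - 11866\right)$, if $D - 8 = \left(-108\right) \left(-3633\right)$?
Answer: $-77523522174$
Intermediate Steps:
$D = 392372$ ($D = 8 - -392364 = 8 + 392364 = 392372$)
$\left(336034 + D\right) \left(-94563 - 11866\right) = \left(336034 + 392372\right) \left(-94563 - 11866\right) = 728406 \left(-106429\right) = -77523522174$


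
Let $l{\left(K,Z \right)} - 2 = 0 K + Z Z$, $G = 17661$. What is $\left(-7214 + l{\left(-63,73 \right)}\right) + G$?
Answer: $15778$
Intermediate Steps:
$l{\left(K,Z \right)} = 2 + Z^{2}$ ($l{\left(K,Z \right)} = 2 + \left(0 K + Z Z\right) = 2 + \left(0 + Z^{2}\right) = 2 + Z^{2}$)
$\left(-7214 + l{\left(-63,73 \right)}\right) + G = \left(-7214 + \left(2 + 73^{2}\right)\right) + 17661 = \left(-7214 + \left(2 + 5329\right)\right) + 17661 = \left(-7214 + 5331\right) + 17661 = -1883 + 17661 = 15778$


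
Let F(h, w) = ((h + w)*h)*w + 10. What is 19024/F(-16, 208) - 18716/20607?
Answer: -6175457612/6583586181 ≈ -0.93801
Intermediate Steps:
F(h, w) = 10 + h*w*(h + w) (F(h, w) = (h*(h + w))*w + 10 = h*w*(h + w) + 10 = 10 + h*w*(h + w))
19024/F(-16, 208) - 18716/20607 = 19024/(10 - 16*208**2 + 208*(-16)**2) - 18716/20607 = 19024/(10 - 16*43264 + 208*256) - 18716*1/20607 = 19024/(10 - 692224 + 53248) - 18716/20607 = 19024/(-638966) - 18716/20607 = 19024*(-1/638966) - 18716/20607 = -9512/319483 - 18716/20607 = -6175457612/6583586181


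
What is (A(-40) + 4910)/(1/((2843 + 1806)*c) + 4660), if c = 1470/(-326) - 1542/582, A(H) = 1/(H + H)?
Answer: 34448584509581/32694666285720 ≈ 1.0536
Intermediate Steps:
A(H) = 1/(2*H)
c = -113186/15811 (c = 1470*(-1/326) - 1542*1/582 = -735/163 - 257/97 = -113186/15811 ≈ -7.1587)
(A(-40) + 4910)/(1/((2843 + 1806)*c) + 4660) = ((½)/(-40) + 4910)/(1/((2843 + 1806)*(-113186/15811)) + 4660) = ((½)*(-1/40) + 4910)/(-15811/113186/4649 + 4660) = (-1/80 + 4910)/((1/4649)*(-15811/113186) + 4660) = 392799/(80*(-15811/526201714 + 4660)) = 392799/(80*(2452099971429/526201714)) = (392799/80)*(526201714/2452099971429) = 34448584509581/32694666285720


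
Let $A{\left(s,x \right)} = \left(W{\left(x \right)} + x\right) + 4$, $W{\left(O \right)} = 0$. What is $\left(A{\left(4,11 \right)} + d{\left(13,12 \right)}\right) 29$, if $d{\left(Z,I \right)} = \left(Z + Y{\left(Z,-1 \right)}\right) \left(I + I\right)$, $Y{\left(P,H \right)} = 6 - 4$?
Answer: $10875$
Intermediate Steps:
$Y{\left(P,H \right)} = 2$
$d{\left(Z,I \right)} = 2 I \left(2 + Z\right)$ ($d{\left(Z,I \right)} = \left(Z + 2\right) \left(I + I\right) = \left(2 + Z\right) 2 I = 2 I \left(2 + Z\right)$)
$A{\left(s,x \right)} = 4 + x$ ($A{\left(s,x \right)} = \left(0 + x\right) + 4 = x + 4 = 4 + x$)
$\left(A{\left(4,11 \right)} + d{\left(13,12 \right)}\right) 29 = \left(\left(4 + 11\right) + 2 \cdot 12 \left(2 + 13\right)\right) 29 = \left(15 + 2 \cdot 12 \cdot 15\right) 29 = \left(15 + 360\right) 29 = 375 \cdot 29 = 10875$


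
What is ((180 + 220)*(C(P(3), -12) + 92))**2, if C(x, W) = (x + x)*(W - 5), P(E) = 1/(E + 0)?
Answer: 9370240000/9 ≈ 1.0411e+9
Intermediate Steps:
P(E) = 1/E
C(x, W) = 2*x*(-5 + W) (C(x, W) = (2*x)*(-5 + W) = 2*x*(-5 + W))
((180 + 220)*(C(P(3), -12) + 92))**2 = ((180 + 220)*(2*(-5 - 12)/3 + 92))**2 = (400*(2*(1/3)*(-17) + 92))**2 = (400*(-34/3 + 92))**2 = (400*(242/3))**2 = (96800/3)**2 = 9370240000/9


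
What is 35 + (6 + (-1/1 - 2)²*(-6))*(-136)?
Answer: 6563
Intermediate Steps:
35 + (6 + (-1/1 - 2)²*(-6))*(-136) = 35 + (6 + (-1*1 - 2)²*(-6))*(-136) = 35 + (6 + (-1 - 2)²*(-6))*(-136) = 35 + (6 + (-3)²*(-6))*(-136) = 35 + (6 + 9*(-6))*(-136) = 35 + (6 - 54)*(-136) = 35 - 48*(-136) = 35 + 6528 = 6563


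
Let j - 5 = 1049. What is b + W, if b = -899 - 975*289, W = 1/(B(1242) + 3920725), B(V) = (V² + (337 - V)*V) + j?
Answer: -1226899290441/4340333 ≈ -2.8267e+5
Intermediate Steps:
j = 1054 (j = 5 + 1049 = 1054)
B(V) = 1054 + V² + V*(337 - V) (B(V) = (V² + (337 - V)*V) + 1054 = (V² + V*(337 - V)) + 1054 = 1054 + V² + V*(337 - V))
W = 1/4340333 (W = 1/((1054 + 337*1242) + 3920725) = 1/((1054 + 418554) + 3920725) = 1/(419608 + 3920725) = 1/4340333 ≈ 2.3040e-7)
b = -282674 (b = -899 - 281775 = -282674)
b + W = -282674 + 1/4340333 = -1226899290441/4340333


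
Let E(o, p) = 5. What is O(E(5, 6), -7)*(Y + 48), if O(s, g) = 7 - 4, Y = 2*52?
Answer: 456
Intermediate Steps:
Y = 104
O(s, g) = 3
O(E(5, 6), -7)*(Y + 48) = 3*(104 + 48) = 3*152 = 456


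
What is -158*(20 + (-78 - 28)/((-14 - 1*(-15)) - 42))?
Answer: -146308/41 ≈ -3568.5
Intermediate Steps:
-158*(20 + (-78 - 28)/((-14 - 1*(-15)) - 42)) = -158*(20 - 106/((-14 + 15) - 42)) = -158*(20 - 106/(1 - 42)) = -158*(20 - 106/(-41)) = -158*(20 - 106*(-1/41)) = -158*(20 + 106/41) = -158*926/41 = -146308/41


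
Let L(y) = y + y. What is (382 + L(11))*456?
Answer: 184224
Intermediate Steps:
L(y) = 2*y
(382 + L(11))*456 = (382 + 2*11)*456 = (382 + 22)*456 = 404*456 = 184224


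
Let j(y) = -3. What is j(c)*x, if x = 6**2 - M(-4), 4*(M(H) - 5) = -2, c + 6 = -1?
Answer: -189/2 ≈ -94.500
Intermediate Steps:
c = -7 (c = -6 - 1 = -7)
M(H) = 9/2 (M(H) = 5 + (1/4)*(-2) = 5 - 1/2 = 9/2)
x = 63/2 (x = 6**2 - 1*9/2 = 36 - 9/2 = 63/2 ≈ 31.500)
j(c)*x = -3*63/2 = -189/2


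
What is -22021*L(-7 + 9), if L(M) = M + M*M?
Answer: -132126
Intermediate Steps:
L(M) = M + M²
-22021*L(-7 + 9) = -22021*(-7 + 9)*(1 + (-7 + 9)) = -44042*(1 + 2) = -44042*3 = -22021*6 = -132126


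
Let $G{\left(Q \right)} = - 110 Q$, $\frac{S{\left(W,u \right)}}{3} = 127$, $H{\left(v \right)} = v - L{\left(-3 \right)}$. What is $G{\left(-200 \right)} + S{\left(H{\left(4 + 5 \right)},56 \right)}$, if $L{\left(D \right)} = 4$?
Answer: $22381$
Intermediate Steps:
$H{\left(v \right)} = -4 + v$ ($H{\left(v \right)} = v - 4 = -4 + v$)
$S{\left(W,u \right)} = 381$ ($S{\left(W,u \right)} = 3 \cdot 127 = 381$)
$G{\left(-200 \right)} + S{\left(H{\left(4 + 5 \right)},56 \right)} = \left(-110\right) \left(-200\right) + 381 = 22000 + 381 = 22381$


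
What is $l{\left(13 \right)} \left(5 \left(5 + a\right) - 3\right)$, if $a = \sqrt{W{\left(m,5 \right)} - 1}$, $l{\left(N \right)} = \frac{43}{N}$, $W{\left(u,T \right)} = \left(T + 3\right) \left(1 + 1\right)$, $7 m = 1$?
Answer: $\frac{946}{13} + \frac{215 \sqrt{15}}{13} \approx 136.82$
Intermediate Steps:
$m = \frac{1}{7}$ ($m = \frac{1}{7} \cdot 1 = \frac{1}{7} \approx 0.14286$)
$W{\left(u,T \right)} = 6 + 2 T$ ($W{\left(u,T \right)} = \left(3 + T\right) 2 = 6 + 2 T$)
$a = \sqrt{15}$ ($a = \sqrt{\left(6 + 2 \cdot 5\right) - 1} = \sqrt{\left(6 + 10\right) - 1} = \sqrt{16 - 1} = \sqrt{15} \approx 3.873$)
$l{\left(13 \right)} \left(5 \left(5 + a\right) - 3\right) = \frac{43}{13} \left(5 \left(5 + \sqrt{15}\right) - 3\right) = 43 \cdot \frac{1}{13} \left(\left(25 + 5 \sqrt{15}\right) - 3\right) = \frac{43 \left(22 + 5 \sqrt{15}\right)}{13} = \frac{946}{13} + \frac{215 \sqrt{15}}{13}$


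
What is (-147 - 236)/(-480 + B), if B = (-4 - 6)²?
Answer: 383/380 ≈ 1.0079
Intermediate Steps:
B = 100 (B = (-10)² = 100)
(-147 - 236)/(-480 + B) = (-147 - 236)/(-480 + 100) = -383/(-380) = -383*(-1/380) = 383/380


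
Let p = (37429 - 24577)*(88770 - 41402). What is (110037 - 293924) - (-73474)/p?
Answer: -3292515857087/17905104 ≈ -1.8389e+5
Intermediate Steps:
p = 608773536 (p = 12852*47368 = 608773536)
(110037 - 293924) - (-73474)/p = (110037 - 293924) - (-73474)/608773536 = -183887 - (-73474)/608773536 = -183887 - 1*(-2161/17905104) = -183887 + 2161/17905104 = -3292515857087/17905104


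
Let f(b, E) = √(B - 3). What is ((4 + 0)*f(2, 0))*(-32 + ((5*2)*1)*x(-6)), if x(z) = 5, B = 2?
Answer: 72*I ≈ 72.0*I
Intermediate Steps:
f(b, E) = I (f(b, E) = √(2 - 3) = √(-1) = I)
((4 + 0)*f(2, 0))*(-32 + ((5*2)*1)*x(-6)) = ((4 + 0)*I)*(-32 + ((5*2)*1)*5) = (4*I)*(-32 + (10*1)*5) = (4*I)*(-32 + 10*5) = (4*I)*(-32 + 50) = (4*I)*18 = 72*I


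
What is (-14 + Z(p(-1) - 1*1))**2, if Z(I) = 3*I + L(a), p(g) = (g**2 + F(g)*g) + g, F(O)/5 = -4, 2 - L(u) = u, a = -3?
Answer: 2304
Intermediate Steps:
L(u) = 2 - u
F(O) = -20 (F(O) = 5*(-4) = -20)
p(g) = g**2 - 19*g (p(g) = (g**2 - 20*g) + g = g**2 - 19*g)
Z(I) = 5 + 3*I (Z(I) = 3*I + (2 - 1*(-3)) = 3*I + (2 + 3) = 3*I + 5 = 5 + 3*I)
(-14 + Z(p(-1) - 1*1))**2 = (-14 + (5 + 3*(-(-19 - 1) - 1*1)))**2 = (-14 + (5 + 3*(-1*(-20) - 1)))**2 = (-14 + (5 + 3*(20 - 1)))**2 = (-14 + (5 + 3*19))**2 = (-14 + (5 + 57))**2 = (-14 + 62)**2 = 48**2 = 2304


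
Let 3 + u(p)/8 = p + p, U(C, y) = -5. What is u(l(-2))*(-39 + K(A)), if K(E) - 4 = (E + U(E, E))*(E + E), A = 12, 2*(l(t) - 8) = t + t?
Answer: 9576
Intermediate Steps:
l(t) = 8 + t (l(t) = 8 + (t + t)/2 = 8 + (2*t)/2 = 8 + t)
u(p) = -24 + 16*p (u(p) = -24 + 8*(p + p) = -24 + 8*(2*p) = -24 + 16*p)
K(E) = 4 + 2*E*(-5 + E) (K(E) = 4 + (E - 5)*(E + E) = 4 + (-5 + E)*(2*E) = 4 + 2*E*(-5 + E))
u(l(-2))*(-39 + K(A)) = (-24 + 16*(8 - 2))*(-39 + (4 - 10*12 + 2*12**2)) = (-24 + 16*6)*(-39 + (4 - 120 + 2*144)) = (-24 + 96)*(-39 + (4 - 120 + 288)) = 72*(-39 + 172) = 72*133 = 9576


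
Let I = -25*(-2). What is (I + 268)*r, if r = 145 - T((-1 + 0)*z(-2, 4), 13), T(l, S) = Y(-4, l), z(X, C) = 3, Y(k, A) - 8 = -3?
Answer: 44520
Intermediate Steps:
Y(k, A) = 5 (Y(k, A) = 8 - 3 = 5)
I = 50
T(l, S) = 5
r = 140 (r = 145 - 1*5 = 145 - 5 = 140)
(I + 268)*r = (50 + 268)*140 = 318*140 = 44520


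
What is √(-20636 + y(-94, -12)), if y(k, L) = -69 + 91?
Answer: I*√20614 ≈ 143.58*I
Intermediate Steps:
y(k, L) = 22
√(-20636 + y(-94, -12)) = √(-20636 + 22) = √(-20614) = I*√20614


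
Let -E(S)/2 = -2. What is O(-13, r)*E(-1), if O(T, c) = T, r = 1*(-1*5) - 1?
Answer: -52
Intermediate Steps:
E(S) = 4 (E(S) = -2*(-2) = 4)
r = -6 (r = 1*(-5) - 1 = -5 - 1 = -6)
O(-13, r)*E(-1) = -13*4 = -52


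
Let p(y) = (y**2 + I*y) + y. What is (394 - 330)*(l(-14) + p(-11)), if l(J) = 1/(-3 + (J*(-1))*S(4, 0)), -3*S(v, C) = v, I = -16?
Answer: 1189568/65 ≈ 18301.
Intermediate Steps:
S(v, C) = -v/3
l(J) = 1/(-3 + 4*J/3) (l(J) = 1/(-3 + (J*(-1))*(-1/3*4)) = 1/(-3 - J*(-4/3)) = 1/(-3 + 4*J/3))
p(y) = y**2 - 15*y (p(y) = (y**2 - 16*y) + y = y**2 - 15*y)
(394 - 330)*(l(-14) + p(-11)) = (394 - 330)*(3/(-9 + 4*(-14)) - 11*(-15 - 11)) = 64*(3/(-9 - 56) - 11*(-26)) = 64*(3/(-65) + 286) = 64*(3*(-1/65) + 286) = 64*(-3/65 + 286) = 64*(18587/65) = 1189568/65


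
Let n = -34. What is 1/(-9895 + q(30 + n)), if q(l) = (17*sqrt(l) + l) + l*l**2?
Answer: -9963/99262525 - 34*I/99262525 ≈ -0.00010037 - 3.4253e-7*I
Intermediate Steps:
q(l) = l + l**3 + 17*sqrt(l) (q(l) = (l + 17*sqrt(l)) + l**3 = l + l**3 + 17*sqrt(l))
1/(-9895 + q(30 + n)) = 1/(-9895 + ((30 - 34) + (30 - 34)**3 + 17*sqrt(30 - 34))) = 1/(-9895 + (-4 + (-4)**3 + 17*sqrt(-4))) = 1/(-9895 + (-4 - 64 + 17*(2*I))) = 1/(-9895 + (-4 - 64 + 34*I)) = 1/(-9895 + (-68 + 34*I)) = 1/(-9963 + 34*I) = (-9963 - 34*I)/99262525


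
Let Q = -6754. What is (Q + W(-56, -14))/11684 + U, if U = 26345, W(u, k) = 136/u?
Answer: 2154657565/81788 ≈ 26344.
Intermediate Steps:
(Q + W(-56, -14))/11684 + U = (-6754 + 136/(-56))/11684 + 26345 = (-6754 + 136*(-1/56))*(1/11684) + 26345 = (-6754 - 17/7)*(1/11684) + 26345 = -47295/7*1/11684 + 26345 = -47295/81788 + 26345 = 2154657565/81788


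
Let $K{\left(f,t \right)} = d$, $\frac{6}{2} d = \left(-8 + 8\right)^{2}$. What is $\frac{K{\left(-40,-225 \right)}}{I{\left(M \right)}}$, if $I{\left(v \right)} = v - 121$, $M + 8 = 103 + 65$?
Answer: $0$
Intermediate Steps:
$d = 0$ ($d = \frac{\left(-8 + 8\right)^{2}}{3} = \frac{0^{2}}{3} = \frac{1}{3} \cdot 0 = 0$)
$K{\left(f,t \right)} = 0$
$M = 160$ ($M = -8 + \left(103 + 65\right) = -8 + 168 = 160$)
$I{\left(v \right)} = -121 + v$
$\frac{K{\left(-40,-225 \right)}}{I{\left(M \right)}} = \frac{0}{-121 + 160} = \frac{0}{39} = 0 \cdot \frac{1}{39} = 0$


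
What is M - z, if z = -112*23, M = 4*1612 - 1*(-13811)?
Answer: 22835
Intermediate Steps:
M = 20259 (M = 6448 + 13811 = 20259)
z = -2576
M - z = 20259 - 1*(-2576) = 20259 + 2576 = 22835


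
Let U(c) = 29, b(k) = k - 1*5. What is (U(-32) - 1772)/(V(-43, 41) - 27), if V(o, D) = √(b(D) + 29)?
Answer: 567/8 + 21*√65/8 ≈ 92.038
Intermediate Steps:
b(k) = -5 + k (b(k) = k - 5 = -5 + k)
V(o, D) = √(24 + D) (V(o, D) = √((-5 + D) + 29) = √(24 + D))
(U(-32) - 1772)/(V(-43, 41) - 27) = (29 - 1772)/(√(24 + 41) - 27) = -1743/(√65 - 27) = -1743/(-27 + √65)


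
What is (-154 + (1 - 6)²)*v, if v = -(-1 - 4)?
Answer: -645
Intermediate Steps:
v = 5 (v = -1*(-5) = 5)
(-154 + (1 - 6)²)*v = (-154 + (1 - 6)²)*5 = (-154 + (-5)²)*5 = (-154 + 25)*5 = -129*5 = -645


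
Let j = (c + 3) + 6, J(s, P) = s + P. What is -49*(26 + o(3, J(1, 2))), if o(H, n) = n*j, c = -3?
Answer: -2156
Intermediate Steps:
J(s, P) = P + s
j = 6 (j = (-3 + 3) + 6 = 0 + 6 = 6)
o(H, n) = 6*n (o(H, n) = n*6 = 6*n)
-49*(26 + o(3, J(1, 2))) = -49*(26 + 6*(2 + 1)) = -49*(26 + 6*3) = -49*(26 + 18) = -49*44 = -2156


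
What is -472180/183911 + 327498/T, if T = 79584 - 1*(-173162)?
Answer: -2273504677/1787798831 ≈ -1.2717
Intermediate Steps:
T = 252746 (T = 79584 + 173162 = 252746)
-472180/183911 + 327498/T = -472180/183911 + 327498/252746 = -472180*1/183911 + 327498*(1/252746) = -472180/183911 + 163749/126373 = -2273504677/1787798831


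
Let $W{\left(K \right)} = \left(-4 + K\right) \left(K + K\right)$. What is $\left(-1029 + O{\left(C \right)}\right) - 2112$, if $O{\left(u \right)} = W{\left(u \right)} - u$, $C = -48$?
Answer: $1899$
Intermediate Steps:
$W{\left(K \right)} = 2 K \left(-4 + K\right)$ ($W{\left(K \right)} = \left(-4 + K\right) 2 K = 2 K \left(-4 + K\right)$)
$O{\left(u \right)} = - u + 2 u \left(-4 + u\right)$ ($O{\left(u \right)} = 2 u \left(-4 + u\right) - u = - u + 2 u \left(-4 + u\right)$)
$\left(-1029 + O{\left(C \right)}\right) - 2112 = \left(-1029 - 48 \left(-9 + 2 \left(-48\right)\right)\right) - 2112 = \left(-1029 - 48 \left(-9 - 96\right)\right) - 2112 = \left(-1029 - -5040\right) - 2112 = \left(-1029 + 5040\right) - 2112 = 4011 - 2112 = 1899$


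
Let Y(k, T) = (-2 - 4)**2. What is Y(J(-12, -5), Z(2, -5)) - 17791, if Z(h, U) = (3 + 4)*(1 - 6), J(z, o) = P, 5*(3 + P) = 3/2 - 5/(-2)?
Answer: -17755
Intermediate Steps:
P = -11/5 (P = -3 + (3/2 - 5/(-2))/5 = -3 + (3*(1/2) - 5*(-1/2))/5 = -3 + (3/2 + 5/2)/5 = -3 + (1/5)*4 = -3 + 4/5 = -11/5 ≈ -2.2000)
J(z, o) = -11/5
Z(h, U) = -35 (Z(h, U) = 7*(-5) = -35)
Y(k, T) = 36 (Y(k, T) = (-6)**2 = 36)
Y(J(-12, -5), Z(2, -5)) - 17791 = 36 - 17791 = -17755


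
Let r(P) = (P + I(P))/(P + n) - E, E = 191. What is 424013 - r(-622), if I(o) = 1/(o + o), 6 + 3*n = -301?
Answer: 1146711021941/2703212 ≈ 4.2420e+5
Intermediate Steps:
n = -307/3 (n = -2 + (⅓)*(-301) = -2 - 301/3 = -307/3 ≈ -102.33)
I(o) = 1/(2*o)
r(P) = -191 + (P + 1/(2*P))/(-307/3 + P) (r(P) = (P + 1/(2*P))/(P - 307/3) - 1*191 = (P + 1/(2*P))/(-307/3 + P) - 191 = -191 + (P + 1/(2*P))/(-307/3 + P))
424013 - r(-622) = 424013 - (3/2 - 622*(58637 - 570*(-622)))/((-622)*(-307 + 3*(-622))) = 424013 - (-1)*(3/2 - 622*(58637 + 354540))/(622*(-307 - 1866)) = 424013 - (-1)*(3/2 - 622*413177)/(622*(-2173)) = 424013 - (-1)*(-1)*(3/2 - 256996094)/(622*2173) = 424013 - (-1)*(-1)*(-513992185)/(622*2173*2) = 424013 - 1*(-513992185/2703212) = 424013 + 513992185/2703212 = 1146711021941/2703212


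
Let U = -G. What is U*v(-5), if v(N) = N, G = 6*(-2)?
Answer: -60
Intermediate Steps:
G = -12
U = 12 (U = -1*(-12) = 12)
U*v(-5) = 12*(-5) = -60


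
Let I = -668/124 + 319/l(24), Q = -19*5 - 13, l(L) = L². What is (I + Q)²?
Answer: 4059221592001/318836736 ≈ 12731.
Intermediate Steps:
Q = -108 (Q = -95 - 13 = -108)
I = -86303/17856 (I = -668/124 + 319/(24²) = -668*1/124 + 319/576 = -167/31 + 319*(1/576) = -167/31 + 319/576 = -86303/17856 ≈ -4.8333)
(I + Q)² = (-86303/17856 - 108)² = (-2014751/17856)² = 4059221592001/318836736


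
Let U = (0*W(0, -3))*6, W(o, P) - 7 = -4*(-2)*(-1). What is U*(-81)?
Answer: 0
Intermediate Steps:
W(o, P) = -1 (W(o, P) = 7 - 4*(-2)*(-1) = 7 + 8*(-1) = 7 - 8 = -1)
U = 0 (U = (0*(-1))*6 = 0*6 = 0)
U*(-81) = 0*(-81) = 0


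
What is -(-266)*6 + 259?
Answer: 1855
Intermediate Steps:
-(-266)*6 + 259 = -266*(-6) + 259 = 1596 + 259 = 1855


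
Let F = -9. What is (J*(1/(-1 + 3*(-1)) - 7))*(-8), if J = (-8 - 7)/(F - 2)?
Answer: 870/11 ≈ 79.091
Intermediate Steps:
J = 15/11 (J = (-8 - 7)/(-9 - 2) = -15/(-11) = -15*(-1/11) = 15/11 ≈ 1.3636)
(J*(1/(-1 + 3*(-1)) - 7))*(-8) = (15*(1/(-1 + 3*(-1)) - 7)/11)*(-8) = (15*(1/(-1 - 3) - 7)/11)*(-8) = (15*(1/(-4) - 7)/11)*(-8) = (15*(-¼ - 7)/11)*(-8) = ((15/11)*(-29/4))*(-8) = -435/44*(-8) = 870/11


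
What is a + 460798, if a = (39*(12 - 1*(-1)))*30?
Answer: 476008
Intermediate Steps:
a = 15210 (a = (39*(12 + 1))*30 = (39*13)*30 = 507*30 = 15210)
a + 460798 = 15210 + 460798 = 476008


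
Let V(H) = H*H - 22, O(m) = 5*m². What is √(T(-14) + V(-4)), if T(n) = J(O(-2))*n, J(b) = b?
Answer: I*√286 ≈ 16.912*I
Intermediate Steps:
V(H) = -22 + H² (V(H) = H² - 22 = -22 + H²)
T(n) = 20*n (T(n) = (5*(-2)²)*n = (5*4)*n = 20*n)
√(T(-14) + V(-4)) = √(20*(-14) + (-22 + (-4)²)) = √(-280 + (-22 + 16)) = √(-280 - 6) = √(-286) = I*√286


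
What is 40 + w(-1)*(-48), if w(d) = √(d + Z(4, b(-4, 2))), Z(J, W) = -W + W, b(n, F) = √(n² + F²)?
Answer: 40 - 48*I ≈ 40.0 - 48.0*I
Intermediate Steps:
b(n, F) = √(F² + n²)
Z(J, W) = 0
w(d) = √d (w(d) = √(d + 0) = √d)
40 + w(-1)*(-48) = 40 + √(-1)*(-48) = 40 + I*(-48) = 40 - 48*I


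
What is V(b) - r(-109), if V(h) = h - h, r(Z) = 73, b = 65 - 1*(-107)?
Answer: -73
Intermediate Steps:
b = 172 (b = 65 + 107 = 172)
V(h) = 0
V(b) - r(-109) = 0 - 1*73 = 0 - 73 = -73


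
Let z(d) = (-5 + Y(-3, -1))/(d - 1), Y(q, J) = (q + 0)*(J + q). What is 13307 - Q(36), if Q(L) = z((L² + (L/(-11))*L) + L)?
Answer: 177581838/13345 ≈ 13307.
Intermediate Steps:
Y(q, J) = q*(J + q)
z(d) = 7/(-1 + d) (z(d) = (-5 - 3*(-1 - 3))/(d - 1) = (-5 - 3*(-4))/(-1 + d) = (-5 + 12)/(-1 + d) = 7/(-1 + d))
Q(L) = 7/(-1 + L + 10*L²/11) (Q(L) = 7/(-1 + ((L² + (L/(-11))*L) + L)) = 7/(-1 + ((L² + (L*(-1/11))*L) + L)) = 7/(-1 + ((L² + (-L/11)*L) + L)) = 7/(-1 + ((L² - L²/11) + L)) = 7/(-1 + (10*L²/11 + L)) = 7/(-1 + (L + 10*L²/11)) = 7/(-1 + L + 10*L²/11))
13307 - Q(36) = 13307 - 77/(-11 + 36*(11 + 10*36)) = 13307 - 77/(-11 + 36*(11 + 360)) = 13307 - 77/(-11 + 36*371) = 13307 - 77/(-11 + 13356) = 13307 - 77/13345 = 177581838/13345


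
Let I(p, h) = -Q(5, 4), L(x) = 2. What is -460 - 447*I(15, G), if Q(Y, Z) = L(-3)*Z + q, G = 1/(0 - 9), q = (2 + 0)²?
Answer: 4904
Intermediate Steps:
q = 4 (q = 2² = 4)
G = -⅑ (G = 1/(-9) = -⅑ ≈ -0.11111)
Q(Y, Z) = 4 + 2*Z (Q(Y, Z) = 2*Z + 4 = 4 + 2*Z)
I(p, h) = -12 (I(p, h) = -(4 + 2*4) = -(4 + 8) = -1*12 = -12)
-460 - 447*I(15, G) = -460 - 447*(-12) = -460 + 5364 = 4904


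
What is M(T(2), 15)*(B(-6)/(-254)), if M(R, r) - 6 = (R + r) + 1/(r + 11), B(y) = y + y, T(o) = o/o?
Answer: 1719/1651 ≈ 1.0412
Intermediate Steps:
T(o) = 1
B(y) = 2*y
M(R, r) = 6 + R + r + 1/(11 + r) (M(R, r) = 6 + ((R + r) + 1/(r + 11)) = 6 + ((R + r) + 1/(11 + r)) = 6 + (R + r + 1/(11 + r)) = 6 + R + r + 1/(11 + r))
M(T(2), 15)*(B(-6)/(-254)) = ((67 + 15² + 11*1 + 17*15 + 1*15)/(11 + 15))*((2*(-6))/(-254)) = ((67 + 225 + 11 + 255 + 15)/26)*(-12*(-1/254)) = ((1/26)*573)*(6/127) = (573/26)*(6/127) = 1719/1651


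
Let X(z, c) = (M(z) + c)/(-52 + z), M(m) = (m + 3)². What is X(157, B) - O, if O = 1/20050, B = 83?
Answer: 4904229/20050 ≈ 244.60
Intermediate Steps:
M(m) = (3 + m)²
X(z, c) = (c + (3 + z)²)/(-52 + z) (X(z, c) = ((3 + z)² + c)/(-52 + z) = (c + (3 + z)²)/(-52 + z))
O = 1/20050 ≈ 4.9875e-5
X(157, B) - O = (83 + (3 + 157)²)/(-52 + 157) - 1*1/20050 = (83 + 160²)/105 - 1/20050 = (83 + 25600)/105 - 1/20050 = (1/105)*25683 - 1/20050 = 1223/5 - 1/20050 = 4904229/20050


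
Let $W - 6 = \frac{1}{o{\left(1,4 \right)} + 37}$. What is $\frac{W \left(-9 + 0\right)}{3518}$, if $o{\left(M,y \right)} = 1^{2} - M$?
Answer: $- \frac{2007}{130166} \approx -0.015419$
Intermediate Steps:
$o{\left(M,y \right)} = 1 - M$
$W = \frac{223}{37}$ ($W = 6 + \frac{1}{\left(1 - 1\right) + 37} = 6 + \frac{1}{0 + 37} = 6 + \frac{1}{37} = \frac{223}{37} \approx 6.027$)
$\frac{W \left(-9 + 0\right)}{3518} = \frac{\frac{223}{37} \left(-9 + 0\right)}{3518} = \frac{223}{37} \left(-9\right) \frac{1}{3518} = \left(- \frac{2007}{37}\right) \frac{1}{3518} = - \frac{2007}{130166}$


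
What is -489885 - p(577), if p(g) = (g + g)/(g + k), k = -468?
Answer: -53398619/109 ≈ -4.8990e+5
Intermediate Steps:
p(g) = 2*g/(-468 + g) (p(g) = (g + g)/(g - 468) = (2*g)/(-468 + g) = 2*g/(-468 + g))
-489885 - p(577) = -489885 - 2*577/(-468 + 577) = -489885 - 2*577/109 = -489885 - 1*1154/109 = -489885 - 1154/109 = -53398619/109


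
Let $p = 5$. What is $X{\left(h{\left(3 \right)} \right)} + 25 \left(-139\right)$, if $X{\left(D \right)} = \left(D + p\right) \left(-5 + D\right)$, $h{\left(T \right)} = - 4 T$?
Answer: $-3356$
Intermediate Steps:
$X{\left(D \right)} = \left(-5 + D\right) \left(5 + D\right)$ ($X{\left(D \right)} = \left(D + 5\right) \left(-5 + D\right) = \left(5 + D\right) \left(-5 + D\right) = \left(-5 + D\right) \left(5 + D\right)$)
$X{\left(h{\left(3 \right)} \right)} + 25 \left(-139\right) = \left(-25 + \left(\left(-4\right) 3\right)^{2}\right) + 25 \left(-139\right) = \left(-25 + \left(-12\right)^{2}\right) - 3475 = \left(-25 + 144\right) - 3475 = 119 - 3475 = -3356$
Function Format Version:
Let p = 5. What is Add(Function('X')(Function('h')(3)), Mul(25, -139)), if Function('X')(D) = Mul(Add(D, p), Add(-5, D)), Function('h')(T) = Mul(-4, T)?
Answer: -3356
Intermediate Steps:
Function('X')(D) = Mul(Add(-5, D), Add(5, D)) (Function('X')(D) = Mul(Add(D, 5), Add(-5, D)) = Mul(Add(5, D), Add(-5, D)) = Mul(Add(-5, D), Add(5, D)))
Add(Function('X')(Function('h')(3)), Mul(25, -139)) = Add(Add(-25, Pow(Mul(-4, 3), 2)), Mul(25, -139)) = Add(Add(-25, Pow(-12, 2)), -3475) = Add(Add(-25, 144), -3475) = Add(119, -3475) = -3356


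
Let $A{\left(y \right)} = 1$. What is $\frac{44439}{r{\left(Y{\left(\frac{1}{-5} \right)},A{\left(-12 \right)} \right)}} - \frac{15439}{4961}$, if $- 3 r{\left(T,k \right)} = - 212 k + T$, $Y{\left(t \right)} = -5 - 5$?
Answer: $\frac{219319393}{367114} \approx 597.42$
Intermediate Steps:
$Y{\left(t \right)} = -10$
$r{\left(T,k \right)} = - \frac{T}{3} + \frac{212 k}{3}$ ($r{\left(T,k \right)} = - \frac{- 212 k + T}{3} = - \frac{T - 212 k}{3} = - \frac{T}{3} + \frac{212 k}{3}$)
$\frac{44439}{r{\left(Y{\left(\frac{1}{-5} \right)},A{\left(-12 \right)} \right)}} - \frac{15439}{4961} = \frac{44439}{\left(- \frac{1}{3}\right) \left(-10\right) + \frac{212}{3} \cdot 1} - \frac{15439}{4961} = \frac{44439}{\frac{10}{3} + \frac{212}{3}} - \frac{15439}{4961} = \frac{44439}{74} - \frac{15439}{4961} = \frac{219319393}{367114}$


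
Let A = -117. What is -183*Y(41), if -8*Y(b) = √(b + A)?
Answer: 183*I*√19/4 ≈ 199.42*I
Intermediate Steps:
Y(b) = -√(-117 + b)/8 (Y(b) = -√(b - 117)/8 = -√(-117 + b)/8)
-183*Y(41) = -(-183)*√(-117 + 41)/8 = -(-183)*√(-76)/8 = -(-183)*2*I*√19/8 = -(-183)*I*√19/4 = 183*I*√19/4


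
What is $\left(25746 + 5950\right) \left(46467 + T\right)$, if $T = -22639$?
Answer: $755252288$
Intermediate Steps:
$\left(25746 + 5950\right) \left(46467 + T\right) = \left(25746 + 5950\right) \left(46467 - 22639\right) = 31696 \cdot 23828 = 755252288$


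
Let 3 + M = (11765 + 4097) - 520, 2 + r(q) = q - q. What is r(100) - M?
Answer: -15341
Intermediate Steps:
r(q) = -2 (r(q) = -2 + (q - q) = -2 + 0 = -2)
M = 15339 (M = -3 + ((11765 + 4097) - 520) = -3 + (15862 - 520) = -3 + 15342 = 15339)
r(100) - M = -2 - 1*15339 = -2 - 15339 = -15341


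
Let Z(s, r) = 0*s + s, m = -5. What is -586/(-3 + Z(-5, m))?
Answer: 293/4 ≈ 73.250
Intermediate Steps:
Z(s, r) = s (Z(s, r) = 0 + s = s)
-586/(-3 + Z(-5, m)) = -586/(-3 - 5) = -586/(-8) = -586*(-1/8) = 293/4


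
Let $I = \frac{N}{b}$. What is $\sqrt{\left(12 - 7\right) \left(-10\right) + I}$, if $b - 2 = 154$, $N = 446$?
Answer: $\frac{i \sqrt{286806}}{78} \approx 6.8659 i$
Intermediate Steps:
$b = 156$ ($b = 2 + 154 = 156$)
$I = \frac{223}{78}$ ($I = \frac{446}{156} = 446 \cdot \frac{1}{156} = \frac{223}{78} \approx 2.859$)
$\sqrt{\left(12 - 7\right) \left(-10\right) + I} = \sqrt{\left(12 - 7\right) \left(-10\right) + \frac{223}{78}} = \sqrt{5 \left(-10\right) + \frac{223}{78}} = \sqrt{-50 + \frac{223}{78}} = \sqrt{- \frac{3677}{78}} = \frac{i \sqrt{286806}}{78}$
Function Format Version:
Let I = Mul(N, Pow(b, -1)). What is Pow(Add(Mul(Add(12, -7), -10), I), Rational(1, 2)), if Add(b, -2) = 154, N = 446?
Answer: Mul(Rational(1, 78), I, Pow(286806, Rational(1, 2))) ≈ Mul(6.8659, I)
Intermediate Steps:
b = 156 (b = Add(2, 154) = 156)
I = Rational(223, 78) (I = Mul(446, Pow(156, -1)) = Mul(446, Rational(1, 156)) = Rational(223, 78) ≈ 2.8590)
Pow(Add(Mul(Add(12, -7), -10), I), Rational(1, 2)) = Pow(Add(Mul(Add(12, -7), -10), Rational(223, 78)), Rational(1, 2)) = Pow(Add(Mul(5, -10), Rational(223, 78)), Rational(1, 2)) = Pow(Add(-50, Rational(223, 78)), Rational(1, 2)) = Pow(Rational(-3677, 78), Rational(1, 2)) = Mul(Rational(1, 78), I, Pow(286806, Rational(1, 2)))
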